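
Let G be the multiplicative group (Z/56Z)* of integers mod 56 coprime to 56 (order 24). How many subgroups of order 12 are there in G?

|G| = 24 and 12 | 24, so subgroups of order 12 are possible by Lagrange.
The subgroups of order 12 are: {1, 5, 9, 11, 13, 25, 31, 43, 45, 47, 51, 55}; {1, 9, 11, 15, 23, 25, 29, 37, 39, 43, 51, 53}; {1, 3, 9, 11, 17, 19, 25, 27, 33, 41, 43, 51}; {1, 3, 5, 9, 13, 15, 19, 23, 25, 27, 39, 45}; … (7 in all).
So G has 7 subgroups of order 12.

7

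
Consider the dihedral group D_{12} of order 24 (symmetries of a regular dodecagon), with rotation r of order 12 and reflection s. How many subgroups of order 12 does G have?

3

|G| = 24 and 12 | 24, so subgroups of order 12 are possible by Lagrange.
The subgroups of order 12 are: {e, r, r^2, r^3, r^4, r^5, r^6, r^7, r^8, r^9, r^10, r^11}; {e, r^2, r^4, r^6, r^8, r^10, s, r^2s, r^4s, r^6s, r^8s, r^10s}; {e, r^2, r^4, r^6, r^8, r^10, rs, r^3s, r^5s, r^7s, r^9s, r^11s}.
So G has 3 subgroups of order 12.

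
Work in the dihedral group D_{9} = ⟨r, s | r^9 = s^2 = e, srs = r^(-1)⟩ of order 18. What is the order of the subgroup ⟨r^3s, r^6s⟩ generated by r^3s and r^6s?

|⟨r^3s⟩| = 2 and |⟨r^6s⟩| = 2, so |H| is a multiple of lcm(2, 2) = 2 and divides |G| = 18.
Closing under the operation: H = {e, r^3, r^6, s, r^3s, r^6s}, so |H| = 6.

6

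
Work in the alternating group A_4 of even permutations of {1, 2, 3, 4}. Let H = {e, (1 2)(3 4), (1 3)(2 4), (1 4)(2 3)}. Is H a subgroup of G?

Yes

|H| = 4 divides |G| = 12, consistent with Lagrange.
H contains the identity, every element's inverse is in H, and H is closed under ∘: it is a subgroup.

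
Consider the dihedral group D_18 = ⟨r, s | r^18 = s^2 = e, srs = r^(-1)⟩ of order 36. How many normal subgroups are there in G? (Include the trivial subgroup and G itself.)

G has 45 subgroups. Checking conjugation-invariance by order — order 1: 1/1 normal; order 2: 1/19 normal; order 3: 1/1 normal; order 4: 0/9 normal; order 6: 1/7 normal; order 9: 1/1 normal; order 12: 0/3 normal; order 18: 3/3 normal; order 36: 1/1 normal.
Total normal subgroups: 9.

9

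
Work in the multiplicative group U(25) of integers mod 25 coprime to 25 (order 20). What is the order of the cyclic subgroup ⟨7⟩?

Compute successive powers of 7 mod 25: 7, 24, 18, 1; 7^4 ≡ 1 (mod 25).
So |⟨7⟩| = 4.

4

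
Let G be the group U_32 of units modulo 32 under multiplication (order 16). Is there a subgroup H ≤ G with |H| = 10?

10 does not divide |G| = 16, so by Lagrange no subgroup of order 10 exists.

No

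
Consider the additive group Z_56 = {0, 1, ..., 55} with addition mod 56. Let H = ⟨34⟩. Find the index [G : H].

2

|⟨34⟩| = 28 and |G| = 56.
By Lagrange, [G : H] = |G|/|H| = 56/28 = 2.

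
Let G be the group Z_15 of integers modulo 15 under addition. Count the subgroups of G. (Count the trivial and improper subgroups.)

Subgroups of the cyclic group Z_15 correspond bijectively to divisors of 15.
Divisors of 15: 1, 3, 5, 15.
So Z_15 has 4 subgroups.

4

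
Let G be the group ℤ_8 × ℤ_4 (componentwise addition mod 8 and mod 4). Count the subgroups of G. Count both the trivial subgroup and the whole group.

|G| = 32, so by Lagrange every subgroup order divides 32. Divisors: 1, 2, 4, 8, 16, 32.
Subgroups by order — order 1: 1; order 2: 3; order 4: 7; order 8: 7; order 16: 3; order 32: 1.
Total: 1 + 3 + 7 + 7 + 3 + 1 = 22.

22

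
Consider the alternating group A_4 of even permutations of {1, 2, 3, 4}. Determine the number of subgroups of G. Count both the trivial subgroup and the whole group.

10

|G| = 12, so by Lagrange every subgroup order divides 12. Divisors: 1, 2, 3, 4, 6, 12.
Subgroups by order — order 1: 1; order 2: 3; order 3: 4; order 4: 1; order 6: 0; order 12: 1.
Total: 1 + 3 + 4 + 1 + 0 + 1 = 10.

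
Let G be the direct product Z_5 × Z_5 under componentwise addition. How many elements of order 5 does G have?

24

An element (a,b) has order lcm(ord(a), ord(b)); count pairs with lcm equal to 5.
Enumerating gives 24 such elements.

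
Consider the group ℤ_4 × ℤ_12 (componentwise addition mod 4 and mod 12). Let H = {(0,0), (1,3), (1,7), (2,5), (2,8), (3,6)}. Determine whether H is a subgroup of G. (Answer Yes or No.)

(1,7) ∈ H but its inverse (3,5) ∉ H, so H is not a subgroup.

No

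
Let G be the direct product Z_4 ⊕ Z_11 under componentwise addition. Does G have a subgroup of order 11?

Yes

11 | 44. A subgroup of order 11 is {(0,0), (0,1), (0,2), (0,3), (0,4), (0,5), (0,6), (0,7), (0,8), (0,9), (0,10)}.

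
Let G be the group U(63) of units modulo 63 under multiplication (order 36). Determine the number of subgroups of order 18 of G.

3

|G| = 36 and 18 | 36, so subgroups of order 18 are possible by Lagrange.
The subgroups of order 18 are: {1, 4, 10, 13, 16, 19, 22, 25, 31, 34, 37, 40, 43, 46, 52, 55, 58, 61}; {1, 2, 4, 8, 11, 16, 22, 23, 25, 29, 32, 37, 43, 44, 46, 50, 53, 58}; {1, 4, 5, 16, 17, 20, 22, 25, 26, 37, 38, 41, 43, 46, 47, 58, 59, 62}.
So G has 3 subgroups of order 18.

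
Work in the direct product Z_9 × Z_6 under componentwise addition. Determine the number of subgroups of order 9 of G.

4

|G| = 54 and 9 | 54, so subgroups of order 9 are possible by Lagrange.
The subgroups of order 9 are: {(0,0), (0,2), (0,4), (3,0), (3,2), (3,4), (6,0), (6,2), (6,4)}; {(0,0), (1,0), (2,0), (3,0), (4,0), (5,0), (6,0), (7,0), (8,0)}; {(0,0), (1,2), (2,4), (3,0), (4,2), (5,4), (6,0), (7,2), (8,4)}; {(0,0), (1,4), (2,2), (3,0), (4,4), (5,2), (6,0), (7,4), (8,2)}.
So G has 4 subgroups of order 9.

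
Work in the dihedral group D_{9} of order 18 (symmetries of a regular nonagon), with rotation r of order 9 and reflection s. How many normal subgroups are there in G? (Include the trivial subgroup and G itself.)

4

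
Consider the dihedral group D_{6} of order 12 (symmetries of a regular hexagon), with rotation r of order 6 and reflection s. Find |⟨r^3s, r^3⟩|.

4

|⟨r^3s⟩| = 2 and |⟨r^3⟩| = 2, so |H| is a multiple of lcm(2, 2) = 2 and divides |G| = 12.
Closing under the operation: H = {e, r^3, s, r^3s}, so |H| = 4.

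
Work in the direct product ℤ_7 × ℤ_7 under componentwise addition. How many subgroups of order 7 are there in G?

8

|G| = 49 and 7 | 49, so subgroups of order 7 are possible by Lagrange.
The subgroups of order 7 are: {(0,0), (0,1), (0,2), (0,3), (0,4), (0,5), (0,6)}; {(0,0), (1,0), (2,0), (3,0), (4,0), (5,0), (6,0)}; {(0,0), (1,1), (2,2), (3,3), (4,4), (5,5), (6,6)}; {(0,0), (1,2), (2,4), (3,6), (4,1), (5,3), (6,5)}; … (8 in all).
So G has 8 subgroups of order 7.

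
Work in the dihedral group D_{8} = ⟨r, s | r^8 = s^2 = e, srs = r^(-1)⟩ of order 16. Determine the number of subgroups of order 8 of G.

3

|G| = 16 and 8 | 16, so subgroups of order 8 are possible by Lagrange.
The subgroups of order 8 are: {e, r, r^2, r^3, r^4, r^5, r^6, r^7}; {e, r^2, r^4, r^6, s, r^2s, r^4s, r^6s}; {e, r^2, r^4, r^6, rs, r^3s, r^5s, r^7s}.
So G has 3 subgroups of order 8.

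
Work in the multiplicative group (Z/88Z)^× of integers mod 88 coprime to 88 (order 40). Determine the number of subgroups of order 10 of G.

7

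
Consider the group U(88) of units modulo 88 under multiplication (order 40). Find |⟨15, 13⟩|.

20

|⟨15⟩| = 10 and |⟨13⟩| = 10, so |H| is a multiple of lcm(10, 10) = 10 and divides |G| = 40.
Closing under the operation: H = {1, 9, 13, 15, 19, 21, 23, 25, 29, 31, 35, 43, 47, 49, 51, 61, 71, 81, 83, 85}, so |H| = 20.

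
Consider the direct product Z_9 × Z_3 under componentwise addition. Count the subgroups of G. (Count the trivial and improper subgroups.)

|G| = 27, so by Lagrange every subgroup order divides 27. Divisors: 1, 3, 9, 27.
Subgroups by order — order 1: 1; order 3: 4; order 9: 4; order 27: 1.
Total: 1 + 4 + 4 + 1 = 10.

10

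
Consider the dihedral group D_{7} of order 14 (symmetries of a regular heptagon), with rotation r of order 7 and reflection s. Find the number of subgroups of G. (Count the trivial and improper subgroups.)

|G| = 14, so by Lagrange every subgroup order divides 14. Divisors: 1, 2, 7, 14.
Subgroups by order — order 1: 1; order 2: 7; order 7: 1; order 14: 1.
Total: 1 + 7 + 1 + 1 = 10.

10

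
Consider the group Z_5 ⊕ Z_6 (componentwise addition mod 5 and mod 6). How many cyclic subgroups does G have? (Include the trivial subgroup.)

Group the elements of G by the cyclic subgroup they generate; each cyclic subgroup of order d accounts for φ(d) elements.
Cyclic subgroups by order — order 1: 1; order 2: 1; order 3: 1; order 5: 1; order 6: 1; order 10: 1; order 15: 1; order 30: 1.
Total: 8.

8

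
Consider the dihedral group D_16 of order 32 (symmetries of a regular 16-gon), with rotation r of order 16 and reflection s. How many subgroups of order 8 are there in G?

5

|G| = 32 and 8 | 32, so subgroups of order 8 are possible by Lagrange.
The subgroups of order 8 are: {e, r^2, r^4, r^6, r^8, r^10, r^12, r^14}; {e, r^4, r^8, r^12, r^2s, r^6s, r^10s, r^14s}; {e, r^4, r^8, r^12, r^3s, r^7s, r^11s, r^15s}; {e, r^4, r^8, r^12, s, r^4s, r^8s, r^12s}; … (5 in all).
So G has 5 subgroups of order 8.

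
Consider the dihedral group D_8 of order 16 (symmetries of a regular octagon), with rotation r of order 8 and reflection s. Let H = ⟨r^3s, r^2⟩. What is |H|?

8

|⟨r^3s⟩| = 2 and |⟨r^2⟩| = 4, so |H| is a multiple of lcm(2, 4) = 4 and divides |G| = 16.
Closing under the operation: H = {e, r^2, r^4, r^6, rs, r^3s, r^5s, r^7s}, so |H| = 8.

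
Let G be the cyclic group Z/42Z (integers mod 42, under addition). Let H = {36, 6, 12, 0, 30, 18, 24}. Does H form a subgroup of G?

Yes

|H| = 7 divides |G| = 42, consistent with Lagrange.
H contains the identity, every element's inverse is in H, and H is closed under +: it is a subgroup.
In fact H = ⟨18⟩.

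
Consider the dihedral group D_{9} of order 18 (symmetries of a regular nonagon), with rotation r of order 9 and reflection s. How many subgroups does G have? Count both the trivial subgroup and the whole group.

|G| = 18, so by Lagrange every subgroup order divides 18. Divisors: 1, 2, 3, 6, 9, 18.
Subgroups by order — order 1: 1; order 2: 9; order 3: 1; order 6: 3; order 9: 1; order 18: 1.
Total: 1 + 9 + 1 + 3 + 1 + 1 = 16.

16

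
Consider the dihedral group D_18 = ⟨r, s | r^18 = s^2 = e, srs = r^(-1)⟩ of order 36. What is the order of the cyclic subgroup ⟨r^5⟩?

18

Computing powers of r^5: the smallest k with (r^5)^k = e is k = 18.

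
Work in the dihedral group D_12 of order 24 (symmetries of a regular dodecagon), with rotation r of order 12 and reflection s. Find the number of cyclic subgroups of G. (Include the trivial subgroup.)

18

A cyclic subgroup of order d is generated by each of its φ(d) elements of order d, so the cyclic subgroups of order d number (#elements of order d)/φ(d).
Cyclic subgroups by order — order 1: 1; order 2: 13; order 3: 1; order 4: 1; order 6: 1; order 12: 1.
Total: 18.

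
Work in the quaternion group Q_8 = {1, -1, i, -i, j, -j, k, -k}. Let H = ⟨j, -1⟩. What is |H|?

4

|⟨j⟩| = 4 and |⟨-1⟩| = 2, so |H| is a multiple of lcm(4, 2) = 4 and divides |G| = 8.
Closing under the operation: H = {1, -1, j, -j}, so |H| = 4.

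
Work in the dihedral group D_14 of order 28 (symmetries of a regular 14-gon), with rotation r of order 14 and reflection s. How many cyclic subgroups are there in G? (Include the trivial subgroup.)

18

Each element a generates a cyclic subgroup ⟨a⟩; distinct elements may generate the same one (a cyclic group of order d has φ(d) generators).
Cyclic subgroups by order — order 1: 1; order 2: 15; order 7: 1; order 14: 1.
Total: 18.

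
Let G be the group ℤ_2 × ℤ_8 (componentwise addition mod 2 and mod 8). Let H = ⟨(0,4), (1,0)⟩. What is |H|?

4

|⟨(0,4)⟩| = 2 and |⟨(1,0)⟩| = 2, so |H| is a multiple of lcm(2, 2) = 2 and divides |G| = 16.
Closing under the operation: H = {(0,0), (0,4), (1,0), (1,4)}, so |H| = 4.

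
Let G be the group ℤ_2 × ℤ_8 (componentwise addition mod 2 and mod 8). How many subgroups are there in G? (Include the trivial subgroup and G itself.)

11

|G| = 16, so by Lagrange every subgroup order divides 16. Divisors: 1, 2, 4, 8, 16.
Subgroups by order — order 1: 1; order 2: 3; order 4: 3; order 8: 3; order 16: 1.
Total: 1 + 3 + 3 + 3 + 1 = 11.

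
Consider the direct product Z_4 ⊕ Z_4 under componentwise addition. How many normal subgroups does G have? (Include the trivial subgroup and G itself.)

15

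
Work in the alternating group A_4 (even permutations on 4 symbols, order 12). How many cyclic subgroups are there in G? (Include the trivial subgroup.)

8

Each element a generates a cyclic subgroup ⟨a⟩; distinct elements may generate the same one (a cyclic group of order d has φ(d) generators).
Cyclic subgroups by order — order 1: 1; order 2: 3; order 3: 4.
Total: 8.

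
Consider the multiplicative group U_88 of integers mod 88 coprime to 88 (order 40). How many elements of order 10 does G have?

28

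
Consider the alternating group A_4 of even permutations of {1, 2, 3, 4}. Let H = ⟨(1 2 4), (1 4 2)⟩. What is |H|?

3

|⟨(1 2 4)⟩| = 3 and |⟨(1 4 2)⟩| = 3, so |H| is a multiple of lcm(3, 3) = 3 and divides |G| = 12.
Closing under the operation: H = {e, (1 2 4), (1 4 2)}, so |H| = 3.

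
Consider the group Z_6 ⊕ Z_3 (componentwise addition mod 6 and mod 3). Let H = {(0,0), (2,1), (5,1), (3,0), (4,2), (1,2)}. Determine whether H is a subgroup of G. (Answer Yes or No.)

|H| = 6 divides |G| = 18, consistent with Lagrange.
H contains the identity, every element's inverse is in H, and H is closed under +: it is a subgroup.
In fact H = ⟨(1,2)⟩.

Yes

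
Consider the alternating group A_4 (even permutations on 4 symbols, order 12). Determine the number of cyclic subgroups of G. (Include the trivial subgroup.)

8

Group the elements of G by the cyclic subgroup they generate; each cyclic subgroup of order d accounts for φ(d) elements.
Cyclic subgroups by order — order 1: 1; order 2: 3; order 3: 4.
Total: 8.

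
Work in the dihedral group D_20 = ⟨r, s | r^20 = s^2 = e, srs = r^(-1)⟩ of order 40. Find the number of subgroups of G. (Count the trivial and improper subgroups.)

48

|G| = 40, so by Lagrange every subgroup order divides 40. Divisors: 1, 2, 4, 5, 8, 10, 20, 40.
Subgroups by order — order 1: 1; order 2: 21; order 4: 11; order 5: 1; order 8: 5; order 10: 5; order 20: 3; order 40: 1.
Total: 1 + 21 + 11 + 1 + 5 + 5 + 3 + 1 = 48.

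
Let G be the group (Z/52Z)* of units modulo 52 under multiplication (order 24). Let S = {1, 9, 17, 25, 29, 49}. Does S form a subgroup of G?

Yes

|S| = 6 divides |G| = 24, consistent with Lagrange.
S contains the identity, every element's inverse is in S, and S is closed under ·: it is a subgroup.
In fact S = ⟨17⟩.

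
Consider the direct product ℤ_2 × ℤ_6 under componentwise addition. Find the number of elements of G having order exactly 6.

An element (a,b) has order lcm(ord(a), ord(b)); count pairs with lcm equal to 6.
Enumerating gives 6 such elements.

6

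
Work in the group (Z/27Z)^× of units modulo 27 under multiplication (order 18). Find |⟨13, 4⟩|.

|⟨13⟩| = 9 and |⟨4⟩| = 9, so |H| is a multiple of lcm(9, 9) = 9 and divides |G| = 18.
Closing under the operation: H = {1, 4, 7, 10, 13, 16, 19, 22, 25}, so |H| = 9.

9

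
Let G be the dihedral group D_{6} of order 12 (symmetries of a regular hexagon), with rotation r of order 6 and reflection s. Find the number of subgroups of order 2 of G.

7

|G| = 12 and 2 | 12, so subgroups of order 2 are possible by Lagrange.
The subgroups of order 2 are: {e, r^2s}; {e, r^3}; {e, r^3s}; {e, r^4s}; … (7 in all).
So G has 7 subgroups of order 2.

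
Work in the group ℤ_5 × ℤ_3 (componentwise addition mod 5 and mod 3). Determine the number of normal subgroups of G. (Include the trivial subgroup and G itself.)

G is abelian, so every subgroup is normal.
G has 4 subgroups in total, hence 4 normal subgroups.

4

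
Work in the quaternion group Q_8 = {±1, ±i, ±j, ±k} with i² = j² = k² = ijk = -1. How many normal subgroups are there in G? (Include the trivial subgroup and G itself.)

G has 6 subgroups. Checking conjugation-invariance by order — order 1: 1/1 normal; order 2: 1/1 normal; order 4: 3/3 normal; order 8: 1/1 normal.
Total normal subgroups: 6.

6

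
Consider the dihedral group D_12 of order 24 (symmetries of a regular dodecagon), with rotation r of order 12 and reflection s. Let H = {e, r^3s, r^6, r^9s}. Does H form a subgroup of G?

|H| = 4 divides |G| = 24, consistent with Lagrange.
H contains the identity, every element's inverse is in H, and H is closed under ·: it is a subgroup.

Yes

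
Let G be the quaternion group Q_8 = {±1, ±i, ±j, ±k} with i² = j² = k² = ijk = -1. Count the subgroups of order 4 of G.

|G| = 8 and 4 | 8, so subgroups of order 4 are possible by Lagrange.
The subgroups of order 4 are: {1, -1, i, -i}; {1, -1, j, -j}; {1, -1, k, -k}.
So G has 3 subgroups of order 4.

3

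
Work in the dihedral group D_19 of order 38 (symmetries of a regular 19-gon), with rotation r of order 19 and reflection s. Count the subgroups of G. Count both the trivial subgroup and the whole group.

22

|G| = 38, so by Lagrange every subgroup order divides 38. Divisors: 1, 2, 19, 38.
Subgroups by order — order 1: 1; order 2: 19; order 19: 1; order 38: 1.
Total: 1 + 19 + 1 + 1 = 22.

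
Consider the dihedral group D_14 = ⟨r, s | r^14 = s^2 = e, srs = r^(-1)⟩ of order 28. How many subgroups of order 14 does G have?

3

|G| = 28 and 14 | 28, so subgroups of order 14 are possible by Lagrange.
The subgroups of order 14 are: {e, r, r^2, r^3, r^4, r^5, r^6, r^7, r^8, r^9, r^10, r^11, r^12, r^13}; {e, r^2, r^4, r^6, r^8, r^10, r^12, s, r^2s, r^4s, r^6s, r^8s, r^10s, r^12s}; {e, r^2, r^4, r^6, r^8, r^10, r^12, rs, r^3s, r^5s, r^7s, r^9s, r^11s, r^13s}.
So G has 3 subgroups of order 14.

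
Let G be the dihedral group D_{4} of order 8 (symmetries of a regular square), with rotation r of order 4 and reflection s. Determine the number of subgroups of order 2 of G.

|G| = 8 and 2 | 8, so subgroups of order 2 are possible by Lagrange.
The subgroups of order 2 are: {e, r^2}; {e, r^2s}; {e, r^3s}; {e, rs}; … (5 in all).
So G has 5 subgroups of order 2.

5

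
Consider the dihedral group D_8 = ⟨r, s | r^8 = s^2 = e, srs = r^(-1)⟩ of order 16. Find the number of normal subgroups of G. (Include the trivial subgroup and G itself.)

7

G has 19 subgroups. Checking conjugation-invariance by order — order 1: 1/1 normal; order 2: 1/9 normal; order 4: 1/5 normal; order 8: 3/3 normal; order 16: 1/1 normal.
Total normal subgroups: 7.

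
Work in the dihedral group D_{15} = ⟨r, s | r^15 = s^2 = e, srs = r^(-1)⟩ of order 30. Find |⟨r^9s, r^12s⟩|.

10

|⟨r^9s⟩| = 2 and |⟨r^12s⟩| = 2, so |H| is a multiple of lcm(2, 2) = 2 and divides |G| = 30.
Closing under the operation: H = {e, r^3, r^6, r^9, r^12, s, r^3s, r^6s, r^9s, r^12s}, so |H| = 10.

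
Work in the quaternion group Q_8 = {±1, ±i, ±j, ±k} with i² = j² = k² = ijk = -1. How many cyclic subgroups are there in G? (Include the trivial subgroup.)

5

A cyclic subgroup of order d is generated by each of its φ(d) elements of order d, so the cyclic subgroups of order d number (#elements of order d)/φ(d).
Cyclic subgroups by order — order 1: 1; order 2: 1; order 4: 3.
Total: 5.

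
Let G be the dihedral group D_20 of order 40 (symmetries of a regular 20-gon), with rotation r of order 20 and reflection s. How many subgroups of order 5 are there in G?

|G| = 40 and 5 | 40, so subgroups of order 5 are possible by Lagrange.
The subgroups of order 5 are: {e, r^4, r^8, r^12, r^16}.
So G has 1 subgroup of order 5.

1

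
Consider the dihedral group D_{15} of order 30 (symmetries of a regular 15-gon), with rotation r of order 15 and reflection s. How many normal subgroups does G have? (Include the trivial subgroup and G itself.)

G has 28 subgroups. Checking conjugation-invariance by order — order 1: 1/1 normal; order 2: 0/15 normal; order 3: 1/1 normal; order 5: 1/1 normal; order 6: 0/5 normal; order 10: 0/3 normal; order 15: 1/1 normal; order 30: 1/1 normal.
Total normal subgroups: 5.

5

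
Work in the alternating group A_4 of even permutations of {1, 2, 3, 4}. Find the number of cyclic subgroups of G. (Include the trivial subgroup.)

8

Group the elements of G by the cyclic subgroup they generate; each cyclic subgroup of order d accounts for φ(d) elements.
Cyclic subgroups by order — order 1: 1; order 2: 3; order 3: 4.
Total: 8.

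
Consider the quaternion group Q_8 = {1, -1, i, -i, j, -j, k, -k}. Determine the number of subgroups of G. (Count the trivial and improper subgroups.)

|G| = 8, so by Lagrange every subgroup order divides 8. Divisors: 1, 2, 4, 8.
Subgroups by order — order 1: 1; order 2: 1; order 4: 3; order 8: 1.
Total: 1 + 1 + 3 + 1 = 6.

6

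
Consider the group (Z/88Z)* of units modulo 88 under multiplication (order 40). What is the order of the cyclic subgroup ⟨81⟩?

5

Compute successive powers of 81 mod 88: 81, 49, 9, 25, 1; 81^5 ≡ 1 (mod 88).
So |⟨81⟩| = 5.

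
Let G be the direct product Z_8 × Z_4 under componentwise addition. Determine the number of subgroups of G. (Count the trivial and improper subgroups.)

|G| = 32, so by Lagrange every subgroup order divides 32. Divisors: 1, 2, 4, 8, 16, 32.
Subgroups by order — order 1: 1; order 2: 3; order 4: 7; order 8: 7; order 16: 3; order 32: 1.
Total: 1 + 3 + 7 + 7 + 3 + 1 = 22.

22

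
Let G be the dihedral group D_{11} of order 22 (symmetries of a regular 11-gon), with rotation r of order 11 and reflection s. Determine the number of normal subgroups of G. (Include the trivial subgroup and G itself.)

G has 14 subgroups. Checking conjugation-invariance by order — order 1: 1/1 normal; order 2: 0/11 normal; order 11: 1/1 normal; order 22: 1/1 normal.
Total normal subgroups: 3.

3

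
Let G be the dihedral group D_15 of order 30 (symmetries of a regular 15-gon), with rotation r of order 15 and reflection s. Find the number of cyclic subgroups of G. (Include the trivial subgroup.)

A cyclic subgroup of order d is generated by each of its φ(d) elements of order d, so the cyclic subgroups of order d number (#elements of order d)/φ(d).
Cyclic subgroups by order — order 1: 1; order 2: 15; order 3: 1; order 5: 1; order 15: 1.
Total: 19.

19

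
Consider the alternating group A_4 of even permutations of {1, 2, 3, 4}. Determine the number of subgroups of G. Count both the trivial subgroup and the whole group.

|G| = 12, so by Lagrange every subgroup order divides 12. Divisors: 1, 2, 3, 4, 6, 12.
Subgroups by order — order 1: 1; order 2: 3; order 3: 4; order 4: 1; order 6: 0; order 12: 1.
Total: 1 + 3 + 4 + 1 + 0 + 1 = 10.

10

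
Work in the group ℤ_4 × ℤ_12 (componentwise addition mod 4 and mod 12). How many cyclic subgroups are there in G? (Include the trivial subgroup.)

A cyclic subgroup of order d is generated by each of its φ(d) elements of order d, so the cyclic subgroups of order d number (#elements of order d)/φ(d).
Cyclic subgroups by order — order 1: 1; order 2: 3; order 3: 1; order 4: 6; order 6: 3; order 12: 6.
Total: 20.

20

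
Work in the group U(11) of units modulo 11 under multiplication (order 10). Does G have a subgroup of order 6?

No

6 does not divide |G| = 10, so by Lagrange no subgroup of order 6 exists.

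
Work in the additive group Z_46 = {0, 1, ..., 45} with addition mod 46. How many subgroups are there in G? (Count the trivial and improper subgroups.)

4

Subgroups of the cyclic group Z_46 correspond bijectively to divisors of 46.
Divisors of 46: 1, 2, 23, 46.
So Z_46 has 4 subgroups.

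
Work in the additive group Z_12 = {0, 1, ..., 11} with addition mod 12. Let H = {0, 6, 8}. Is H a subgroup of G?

8 ∈ H but its inverse 4 ∉ H, so H is not a subgroup.

No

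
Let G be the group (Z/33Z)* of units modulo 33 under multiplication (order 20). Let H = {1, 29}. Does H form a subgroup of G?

No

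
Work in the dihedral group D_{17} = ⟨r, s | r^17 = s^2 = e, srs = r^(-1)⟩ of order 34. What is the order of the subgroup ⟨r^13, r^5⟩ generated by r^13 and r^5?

17

|⟨r^13⟩| = 17 and |⟨r^5⟩| = 17, so |H| is a multiple of lcm(17, 17) = 17 and divides |G| = 34.
Closing under the operation: H = {e, r, r^2, r^3, r^4, r^5, r^6, r^7, r^8, r^9, r^10, r^11, r^12, r^13, r^14, r^15, r^16}, so |H| = 17.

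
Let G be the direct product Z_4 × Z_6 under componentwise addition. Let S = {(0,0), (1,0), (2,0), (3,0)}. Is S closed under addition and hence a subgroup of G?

Yes

|S| = 4 divides |G| = 24, consistent with Lagrange.
S contains the identity, every element's inverse is in S, and S is closed under +: it is a subgroup.
In fact S = ⟨(1,0)⟩.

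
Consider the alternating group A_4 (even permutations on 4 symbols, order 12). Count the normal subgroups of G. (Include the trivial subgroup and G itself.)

G has 10 subgroups. Checking conjugation-invariance by order — order 1: 1/1 normal; order 2: 0/3 normal; order 3: 0/4 normal; order 4: 1/1 normal; order 12: 1/1 normal.
Total normal subgroups: 3.

3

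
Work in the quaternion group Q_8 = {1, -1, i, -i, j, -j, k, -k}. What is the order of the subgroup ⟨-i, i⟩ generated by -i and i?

|⟨-i⟩| = 4 and |⟨i⟩| = 4, so |H| is a multiple of lcm(4, 4) = 4 and divides |G| = 8.
Closing under the operation: H = {1, -1, i, -i}, so |H| = 4.

4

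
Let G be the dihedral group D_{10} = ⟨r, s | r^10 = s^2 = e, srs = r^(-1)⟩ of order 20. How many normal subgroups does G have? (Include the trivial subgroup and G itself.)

7

G has 22 subgroups. Checking conjugation-invariance by order — order 1: 1/1 normal; order 2: 1/11 normal; order 4: 0/5 normal; order 5: 1/1 normal; order 10: 3/3 normal; order 20: 1/1 normal.
Total normal subgroups: 7.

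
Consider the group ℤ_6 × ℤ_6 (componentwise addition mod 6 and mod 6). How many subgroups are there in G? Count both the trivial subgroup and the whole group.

30

|G| = 36, so by Lagrange every subgroup order divides 36. Divisors: 1, 2, 3, 4, 6, 9, 12, 18, 36.
Subgroups by order — order 1: 1; order 2: 3; order 3: 4; order 4: 1; order 6: 12; order 9: 1; order 12: 4; order 18: 3; order 36: 1.
Total: 1 + 3 + 4 + 1 + 12 + 1 + 4 + 3 + 1 = 30.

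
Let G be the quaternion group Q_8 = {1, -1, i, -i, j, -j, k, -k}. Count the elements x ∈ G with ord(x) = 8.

0

No element of G has order 8 (even though 8 | 8).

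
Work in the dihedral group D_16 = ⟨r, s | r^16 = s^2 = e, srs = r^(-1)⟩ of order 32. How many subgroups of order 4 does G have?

9

|G| = 32 and 4 | 32, so subgroups of order 4 are possible by Lagrange.
The subgroups of order 4 are: {e, r^8, r^2s, r^10s}; {e, r^8, r^3s, r^11s}; {e, r^4, r^8, r^12}; {e, r^8, r^4s, r^12s}; … (9 in all).
So G has 9 subgroups of order 4.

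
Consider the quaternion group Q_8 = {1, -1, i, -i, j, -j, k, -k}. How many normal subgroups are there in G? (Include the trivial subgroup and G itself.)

6

G has 6 subgroups. Checking conjugation-invariance by order — order 1: 1/1 normal; order 2: 1/1 normal; order 4: 3/3 normal; order 8: 1/1 normal.
Total normal subgroups: 6.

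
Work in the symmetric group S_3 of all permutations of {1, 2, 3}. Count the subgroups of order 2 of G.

|G| = 6 and 2 | 6, so subgroups of order 2 are possible by Lagrange.
The subgroups of order 2 are: {e, (1 2)}; {e, (1 3)}; {e, (2 3)}.
So G has 3 subgroups of order 2.

3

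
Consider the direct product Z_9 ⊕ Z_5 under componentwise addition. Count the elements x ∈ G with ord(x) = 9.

An element (a,b) has order lcm(ord(a), ord(b)); count pairs with lcm equal to 9.
Enumerating gives 6 such elements.

6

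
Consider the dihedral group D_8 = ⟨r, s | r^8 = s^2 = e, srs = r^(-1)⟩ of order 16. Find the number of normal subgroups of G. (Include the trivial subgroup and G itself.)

G has 19 subgroups. Checking conjugation-invariance by order — order 1: 1/1 normal; order 2: 1/9 normal; order 4: 1/5 normal; order 8: 3/3 normal; order 16: 1/1 normal.
Total normal subgroups: 7.

7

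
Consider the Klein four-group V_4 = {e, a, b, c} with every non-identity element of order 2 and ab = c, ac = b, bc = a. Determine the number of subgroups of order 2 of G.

|G| = 4 and 2 | 4, so subgroups of order 2 are possible by Lagrange.
The subgroups of order 2 are: {e, a}; {e, b}; {e, c}.
So G has 3 subgroups of order 2.

3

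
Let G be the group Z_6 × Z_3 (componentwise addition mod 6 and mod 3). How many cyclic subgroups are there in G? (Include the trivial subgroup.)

10

Group the elements of G by the cyclic subgroup they generate; each cyclic subgroup of order d accounts for φ(d) elements.
Cyclic subgroups by order — order 1: 1; order 2: 1; order 3: 4; order 6: 4.
Total: 10.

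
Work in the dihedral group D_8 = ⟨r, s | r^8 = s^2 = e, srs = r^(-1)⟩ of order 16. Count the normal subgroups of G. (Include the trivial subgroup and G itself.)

G has 19 subgroups. Checking conjugation-invariance by order — order 1: 1/1 normal; order 2: 1/9 normal; order 4: 1/5 normal; order 8: 3/3 normal; order 16: 1/1 normal.
Total normal subgroups: 7.

7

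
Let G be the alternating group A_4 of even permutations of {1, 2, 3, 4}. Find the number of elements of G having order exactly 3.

The elements of order 3 are: (2 3 4), (2 4 3), (1 2 3), (1 2 4), (1 3 2), (1 3 4), (1 4 2), (1 4 3).
That's 8.

8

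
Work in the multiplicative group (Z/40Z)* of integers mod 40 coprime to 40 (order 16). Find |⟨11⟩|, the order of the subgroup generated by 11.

2

Compute successive powers of 11 mod 40: 11, 1; 11^2 ≡ 1 (mod 40).
So |⟨11⟩| = 2.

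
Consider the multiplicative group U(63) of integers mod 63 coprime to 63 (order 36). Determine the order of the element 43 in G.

3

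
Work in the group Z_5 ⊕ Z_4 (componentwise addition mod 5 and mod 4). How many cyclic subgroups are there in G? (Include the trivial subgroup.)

Group the elements of G by the cyclic subgroup they generate; each cyclic subgroup of order d accounts for φ(d) elements.
Cyclic subgroups by order — order 1: 1; order 2: 1; order 4: 1; order 5: 1; order 10: 1; order 20: 1.
Total: 6.

6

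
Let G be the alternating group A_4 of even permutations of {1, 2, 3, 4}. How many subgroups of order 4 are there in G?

1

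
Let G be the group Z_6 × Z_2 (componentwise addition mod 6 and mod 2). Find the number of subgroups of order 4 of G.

1

|G| = 12 and 4 | 12, so subgroups of order 4 are possible by Lagrange.
The subgroups of order 4 are: {(0,0), (0,1), (3,0), (3,1)}.
So G has 1 subgroup of order 4.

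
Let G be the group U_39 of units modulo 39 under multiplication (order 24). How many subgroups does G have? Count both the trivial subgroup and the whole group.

|G| = 24, so by Lagrange every subgroup order divides 24. Divisors: 1, 2, 3, 4, 6, 8, 12, 24.
Subgroups by order — order 1: 1; order 2: 3; order 3: 1; order 4: 3; order 6: 3; order 8: 1; order 12: 3; order 24: 1.
Total: 1 + 3 + 1 + 3 + 3 + 1 + 3 + 1 = 16.

16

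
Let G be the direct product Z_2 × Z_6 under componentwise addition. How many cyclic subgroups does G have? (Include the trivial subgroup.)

Group the elements of G by the cyclic subgroup they generate; each cyclic subgroup of order d accounts for φ(d) elements.
Cyclic subgroups by order — order 1: 1; order 2: 3; order 3: 1; order 6: 3.
Total: 8.

8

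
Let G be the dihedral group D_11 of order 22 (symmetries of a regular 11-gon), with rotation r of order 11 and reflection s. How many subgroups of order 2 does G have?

11

|G| = 22 and 2 | 22, so subgroups of order 2 are possible by Lagrange.
The subgroups of order 2 are: {e, r^10s}; {e, r^2s}; {e, r^3s}; {e, r^4s}; … (11 in all).
So G has 11 subgroups of order 2.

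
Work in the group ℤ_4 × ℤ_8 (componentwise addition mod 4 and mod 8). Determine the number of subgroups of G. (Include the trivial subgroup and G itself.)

22

|G| = 32, so by Lagrange every subgroup order divides 32. Divisors: 1, 2, 4, 8, 16, 32.
Subgroups by order — order 1: 1; order 2: 3; order 4: 7; order 8: 7; order 16: 3; order 32: 1.
Total: 1 + 3 + 7 + 7 + 3 + 1 = 22.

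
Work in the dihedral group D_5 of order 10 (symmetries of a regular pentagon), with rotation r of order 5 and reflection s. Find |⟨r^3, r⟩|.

|⟨r^3⟩| = 5 and |⟨r⟩| = 5, so |H| is a multiple of lcm(5, 5) = 5 and divides |G| = 10.
Closing under the operation: H = {e, r, r^2, r^3, r^4}, so |H| = 5.

5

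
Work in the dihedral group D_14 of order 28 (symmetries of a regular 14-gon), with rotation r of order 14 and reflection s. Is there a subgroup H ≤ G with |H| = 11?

11 does not divide |G| = 28, so by Lagrange no subgroup of order 11 exists.

No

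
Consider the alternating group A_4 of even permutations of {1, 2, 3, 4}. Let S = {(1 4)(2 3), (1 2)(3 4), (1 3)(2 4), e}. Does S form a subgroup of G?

Yes

|S| = 4 divides |G| = 12, consistent with Lagrange.
S contains the identity, every element's inverse is in S, and S is closed under ∘: it is a subgroup.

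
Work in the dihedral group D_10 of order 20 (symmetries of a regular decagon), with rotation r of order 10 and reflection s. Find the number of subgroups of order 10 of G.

|G| = 20 and 10 | 20, so subgroups of order 10 are possible by Lagrange.
The subgroups of order 10 are: {e, r, r^2, r^3, r^4, r^5, r^6, r^7, r^8, r^9}; {e, r^2, r^4, r^6, r^8, s, r^2s, r^4s, r^6s, r^8s}; {e, r^2, r^4, r^6, r^8, rs, r^3s, r^5s, r^7s, r^9s}.
So G has 3 subgroups of order 10.

3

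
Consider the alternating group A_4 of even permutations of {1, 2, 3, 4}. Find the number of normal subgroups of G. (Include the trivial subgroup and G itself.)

3

G has 10 subgroups. Checking conjugation-invariance by order — order 1: 1/1 normal; order 2: 0/3 normal; order 3: 0/4 normal; order 4: 1/1 normal; order 12: 1/1 normal.
Total normal subgroups: 3.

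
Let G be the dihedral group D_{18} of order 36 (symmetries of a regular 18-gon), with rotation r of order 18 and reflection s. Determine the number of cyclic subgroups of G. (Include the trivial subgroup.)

24

Group the elements of G by the cyclic subgroup they generate; each cyclic subgroup of order d accounts for φ(d) elements.
Cyclic subgroups by order — order 1: 1; order 2: 19; order 3: 1; order 6: 1; order 9: 1; order 18: 1.
Total: 24.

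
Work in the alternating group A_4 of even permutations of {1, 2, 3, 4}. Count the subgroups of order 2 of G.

|G| = 12 and 2 | 12, so subgroups of order 2 are possible by Lagrange.
The subgroups of order 2 are: {e, (1 2)(3 4)}; {e, (1 3)(2 4)}; {e, (1 4)(2 3)}.
So G has 3 subgroups of order 2.

3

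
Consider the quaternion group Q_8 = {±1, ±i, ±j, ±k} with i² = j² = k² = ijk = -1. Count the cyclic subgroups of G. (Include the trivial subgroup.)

5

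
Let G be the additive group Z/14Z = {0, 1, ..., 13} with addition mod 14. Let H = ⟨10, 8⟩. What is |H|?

7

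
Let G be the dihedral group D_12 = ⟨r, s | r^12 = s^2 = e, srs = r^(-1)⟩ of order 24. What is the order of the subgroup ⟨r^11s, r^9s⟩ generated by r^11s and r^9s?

12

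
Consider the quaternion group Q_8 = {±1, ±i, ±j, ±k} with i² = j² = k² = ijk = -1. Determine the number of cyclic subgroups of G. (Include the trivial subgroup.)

5

A cyclic subgroup of order d is generated by each of its φ(d) elements of order d, so the cyclic subgroups of order d number (#elements of order d)/φ(d).
Cyclic subgroups by order — order 1: 1; order 2: 1; order 4: 3.
Total: 5.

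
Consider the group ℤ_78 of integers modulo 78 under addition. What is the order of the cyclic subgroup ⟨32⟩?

39

In ℤ_78, the order of an element a is n/gcd(a, n).
gcd(32, 78) = 2, so |⟨32⟩| = 78/2 = 39.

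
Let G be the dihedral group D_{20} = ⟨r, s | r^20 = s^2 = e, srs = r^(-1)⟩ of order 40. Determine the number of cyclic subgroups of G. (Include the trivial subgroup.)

26

Each element a generates a cyclic subgroup ⟨a⟩; distinct elements may generate the same one (a cyclic group of order d has φ(d) generators).
Cyclic subgroups by order — order 1: 1; order 2: 21; order 4: 1; order 5: 1; order 10: 1; order 20: 1.
Total: 26.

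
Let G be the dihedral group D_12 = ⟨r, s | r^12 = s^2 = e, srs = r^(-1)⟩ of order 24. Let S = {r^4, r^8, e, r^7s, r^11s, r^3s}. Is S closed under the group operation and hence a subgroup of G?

Yes

|S| = 6 divides |G| = 24, consistent with Lagrange.
S contains the identity, every element's inverse is in S, and S is closed under ·: it is a subgroup.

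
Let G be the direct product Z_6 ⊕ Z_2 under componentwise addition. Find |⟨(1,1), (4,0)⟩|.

6

|⟨(1,1)⟩| = 6 and |⟨(4,0)⟩| = 3, so |H| is a multiple of lcm(6, 3) = 6 and divides |G| = 12.
Closing under the operation: H = {(0,0), (1,1), (2,0), (3,1), (4,0), (5,1)}, so |H| = 6.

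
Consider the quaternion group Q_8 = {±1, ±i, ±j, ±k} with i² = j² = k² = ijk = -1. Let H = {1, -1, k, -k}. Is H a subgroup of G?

|H| = 4 divides |G| = 8, consistent with Lagrange.
H contains the identity, every element's inverse is in H, and H is closed under ·: it is a subgroup.
In fact H = ⟨-k⟩.

Yes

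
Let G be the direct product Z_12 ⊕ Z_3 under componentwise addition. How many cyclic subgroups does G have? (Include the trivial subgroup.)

15

A cyclic subgroup of order d is generated by each of its φ(d) elements of order d, so the cyclic subgroups of order d number (#elements of order d)/φ(d).
Cyclic subgroups by order — order 1: 1; order 2: 1; order 3: 4; order 4: 1; order 6: 4; order 12: 4.
Total: 15.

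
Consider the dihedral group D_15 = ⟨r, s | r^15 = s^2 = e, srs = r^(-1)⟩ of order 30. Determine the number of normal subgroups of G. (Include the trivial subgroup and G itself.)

5

G has 28 subgroups. Checking conjugation-invariance by order — order 1: 1/1 normal; order 2: 0/15 normal; order 3: 1/1 normal; order 5: 1/1 normal; order 6: 0/5 normal; order 10: 0/3 normal; order 15: 1/1 normal; order 30: 1/1 normal.
Total normal subgroups: 5.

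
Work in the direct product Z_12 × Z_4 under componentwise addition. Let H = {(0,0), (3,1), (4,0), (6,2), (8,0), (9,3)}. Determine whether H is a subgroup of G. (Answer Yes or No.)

No

Closure fails: (6,2) + (4,0) = (10,2) ∉ H. So H is not a subgroup.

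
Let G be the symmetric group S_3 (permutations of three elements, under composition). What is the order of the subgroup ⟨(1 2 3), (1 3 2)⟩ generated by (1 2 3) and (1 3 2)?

|⟨(1 2 3)⟩| = 3 and |⟨(1 3 2)⟩| = 3, so |H| is a multiple of lcm(3, 3) = 3 and divides |G| = 6.
Closing under the operation: H = {e, (1 2 3), (1 3 2)}, so |H| = 3.

3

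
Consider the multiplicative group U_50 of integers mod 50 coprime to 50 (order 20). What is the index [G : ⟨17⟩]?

1

|⟨17⟩| = 20 and |G| = 20.
By Lagrange, [G : H] = |G|/|H| = 20/20 = 1.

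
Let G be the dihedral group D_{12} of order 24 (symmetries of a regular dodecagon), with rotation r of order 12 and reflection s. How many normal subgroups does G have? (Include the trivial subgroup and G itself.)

G has 34 subgroups. Checking conjugation-invariance by order — order 1: 1/1 normal; order 2: 1/13 normal; order 3: 1/1 normal; order 4: 1/7 normal; order 6: 1/5 normal; order 8: 0/3 normal; order 12: 3/3 normal; order 24: 1/1 normal.
Total normal subgroups: 9.

9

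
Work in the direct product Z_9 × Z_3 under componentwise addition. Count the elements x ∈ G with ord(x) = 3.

8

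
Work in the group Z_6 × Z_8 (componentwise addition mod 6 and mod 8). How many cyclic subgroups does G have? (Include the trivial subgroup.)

16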